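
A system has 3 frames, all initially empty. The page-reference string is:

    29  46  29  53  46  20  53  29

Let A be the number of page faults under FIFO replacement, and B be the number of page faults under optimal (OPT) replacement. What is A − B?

1

Under FIFO: F F . F . F . F → 5 faults.
Under OPT: F F . F . F . . → 4 faults.
A − B = 5 − 4 = 1.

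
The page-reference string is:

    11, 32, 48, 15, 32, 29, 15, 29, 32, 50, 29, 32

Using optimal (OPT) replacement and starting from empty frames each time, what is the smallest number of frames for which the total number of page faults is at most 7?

f=1: 12 faults
f=2: 8 faults
f=3: 6 faults
f=4: 6 faults
f=5: 6 faults
f=6: 6 faults
Smallest f with faults ≤ 7 is 3.

3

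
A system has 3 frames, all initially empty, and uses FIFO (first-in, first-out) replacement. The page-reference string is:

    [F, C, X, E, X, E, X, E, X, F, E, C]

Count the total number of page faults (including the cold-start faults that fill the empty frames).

6

F -> miss, frames {F}
C -> miss, frames {F,C}
X -> miss, frames {F,C,X}
E -> miss, evict F, frames {C,X,E}
X -> hit
E -> hit
X -> hit
E -> hit
X -> hit
F -> miss, evict C, frames {X,E,F}
E -> hit
C -> miss, evict X, frames {E,F,C}
Page faults: 6.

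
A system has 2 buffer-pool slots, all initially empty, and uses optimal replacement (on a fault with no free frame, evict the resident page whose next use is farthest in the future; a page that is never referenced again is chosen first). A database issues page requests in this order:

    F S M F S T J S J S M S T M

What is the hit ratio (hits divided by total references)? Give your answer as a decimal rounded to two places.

0.43

F → fault, frames {F}
S → fault, frames {F,S}
M → fault, evict S, frames {F,M}
F → hit
S → fault, evict F, frames {M,S}
T → fault, evict M, frames {S,T}
J → fault, evict T, frames {S,J}
S → hit
J → hit
S → hit
M → fault, evict J, frames {S,M}
S → hit
T → fault, evict S, frames {M,T}
M → hit
Hits: 6 of 14 references → 6/14 = 0.4286.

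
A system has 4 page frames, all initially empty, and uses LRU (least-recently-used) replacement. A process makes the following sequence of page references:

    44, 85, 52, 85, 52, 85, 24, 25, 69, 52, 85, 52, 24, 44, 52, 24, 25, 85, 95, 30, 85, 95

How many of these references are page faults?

44: miss, frames {44}
85: miss, frames {44,85}
52: miss, frames {44,85,52}
85: hit
52: hit
85: hit
24: miss, frames {44,52,85,24}
25: miss, evict 44, frames {52,85,24,25}
69: miss, evict 52, frames {85,24,25,69}
52: miss, evict 85, frames {24,25,69,52}
85: miss, evict 24, frames {25,69,52,85}
52: hit
24: miss, evict 25, frames {69,85,52,24}
44: miss, evict 69, frames {85,52,24,44}
52: hit
24: hit
25: miss, evict 85, frames {44,52,24,25}
85: miss, evict 44, frames {52,24,25,85}
95: miss, evict 52, frames {24,25,85,95}
30: miss, evict 24, frames {25,85,95,30}
85: hit
95: hit
Page faults: 14.

14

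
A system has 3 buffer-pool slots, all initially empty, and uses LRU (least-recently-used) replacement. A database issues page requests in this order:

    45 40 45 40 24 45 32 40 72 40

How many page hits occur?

45 → miss, frames (45)
40 → miss, frames (45 40)
45 → hit
40 → hit
24 → miss, frames (45 40 24)
45 → hit
32 → miss, evict 40, frames (24 45 32)
40 → miss, evict 24, frames (45 32 40)
72 → miss, evict 45, frames (32 40 72)
40 → hit
Hits: 4.

4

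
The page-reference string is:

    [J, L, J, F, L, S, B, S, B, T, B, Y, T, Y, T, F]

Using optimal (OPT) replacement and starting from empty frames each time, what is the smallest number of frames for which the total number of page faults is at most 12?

2

f=1: 16 faults
f=2: 8 faults
f=3: 7 faults
f=4: 7 faults
f=5: 7 faults
f=6: 7 faults
f=7: 7 faults
Smallest f with faults ≤ 12 is 2.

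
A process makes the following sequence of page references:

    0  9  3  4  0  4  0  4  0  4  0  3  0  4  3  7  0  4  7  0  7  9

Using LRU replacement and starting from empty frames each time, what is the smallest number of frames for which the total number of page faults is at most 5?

5

f=1: 22 faults
f=2: 14 faults
f=3: 9 faults
f=4: 6 faults
f=5: 5 faults
Smallest f with faults ≤ 5 is 5.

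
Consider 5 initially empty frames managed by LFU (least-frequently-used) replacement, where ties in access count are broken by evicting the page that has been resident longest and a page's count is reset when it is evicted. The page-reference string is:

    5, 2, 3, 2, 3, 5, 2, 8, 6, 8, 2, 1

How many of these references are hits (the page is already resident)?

5: miss, frames [5]
2: miss, frames [5, 2]
3: miss, frames [5, 2, 3]
2: hit
3: hit
5: hit
2: hit
8: miss, frames [5, 2, 3, 8]
6: miss, frames [5, 2, 3, 8, 6]
8: hit
2: hit
1: miss, evict 6, frames [5, 2, 3, 8, 1]
Hits: 6.

6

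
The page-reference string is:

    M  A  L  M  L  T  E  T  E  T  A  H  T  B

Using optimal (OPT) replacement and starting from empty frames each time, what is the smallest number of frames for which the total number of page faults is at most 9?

2

f=1: 14 faults
f=2: 8 faults
f=3: 7 faults
f=4: 7 faults
f=5: 7 faults
f=6: 7 faults
f=7: 7 faults
Smallest f with faults ≤ 9 is 2.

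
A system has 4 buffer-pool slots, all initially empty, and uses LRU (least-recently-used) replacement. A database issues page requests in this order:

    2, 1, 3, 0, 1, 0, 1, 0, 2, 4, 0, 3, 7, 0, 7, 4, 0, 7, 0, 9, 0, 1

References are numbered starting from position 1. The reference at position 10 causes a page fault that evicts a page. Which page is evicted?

pos 1: 2 -> fault, frames {2}
pos 2: 1 -> fault, frames {2,1}
pos 3: 3 -> fault, frames {2,1,3}
pos 4: 0 -> fault, frames {2,1,3,0}
pos 5: 1 -> hit
pos 6: 0 -> hit
pos 7: 1 -> hit
pos 8: 0 -> hit
pos 9: 2 -> hit
pos 10: 4 -> fault, evict 3, frames {1,0,2,4}
At position 10, page 3 is evicted.

3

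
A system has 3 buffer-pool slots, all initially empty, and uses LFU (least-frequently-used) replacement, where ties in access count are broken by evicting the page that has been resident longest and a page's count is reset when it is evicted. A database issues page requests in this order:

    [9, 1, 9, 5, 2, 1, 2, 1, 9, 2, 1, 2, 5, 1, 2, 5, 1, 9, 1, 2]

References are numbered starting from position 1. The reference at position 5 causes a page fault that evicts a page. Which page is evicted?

1

pos 1: 9: fault, frames {9}
pos 2: 1: fault, frames {9,1}
pos 3: 9: hit
pos 4: 5: fault, frames {9,1,5}
pos 5: 2: fault, evict 1, frames {9,5,2}
At position 5, page 1 is evicted.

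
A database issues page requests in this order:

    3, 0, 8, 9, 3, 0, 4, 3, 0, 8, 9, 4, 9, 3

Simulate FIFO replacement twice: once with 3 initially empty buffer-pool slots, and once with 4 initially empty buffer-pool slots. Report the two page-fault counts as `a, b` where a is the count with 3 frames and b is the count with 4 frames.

10, 11

3 frames: F F F F F F F . . F F . . F → 10 faults.
4 frames: F F F F . . F F F F F F . F → 11 faults.
11 > 10: adding a frame increased faults — Belady's anomaly.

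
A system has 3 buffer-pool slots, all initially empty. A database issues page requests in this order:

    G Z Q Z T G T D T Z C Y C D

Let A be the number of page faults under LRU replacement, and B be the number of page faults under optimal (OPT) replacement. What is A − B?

Under LRU: F F F . F F . F . F F F . F → 10 faults.
Under OPT: F F F . F . . F . . F F . . → 7 faults.
A − B = 10 − 7 = 3.

3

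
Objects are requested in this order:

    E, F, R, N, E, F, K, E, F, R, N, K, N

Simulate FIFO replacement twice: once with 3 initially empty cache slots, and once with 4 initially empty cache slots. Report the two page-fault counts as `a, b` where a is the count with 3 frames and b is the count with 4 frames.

9, 10

3 frames: F F F F F F F . . F F . . → 9 faults.
4 frames: F F F F . . F F F F F F . → 10 faults.
10 > 9: adding a frame increased faults — Belady's anomaly.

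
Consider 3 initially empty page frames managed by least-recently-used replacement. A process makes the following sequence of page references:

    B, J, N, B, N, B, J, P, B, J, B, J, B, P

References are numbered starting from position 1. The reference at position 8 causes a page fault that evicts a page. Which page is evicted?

N

pos 1: B: fault, frames [B]
pos 2: J: fault, frames [B, J]
pos 3: N: fault, frames [B, J, N]
pos 4: B: hit
pos 5: N: hit
pos 6: B: hit
pos 7: J: hit
pos 8: P: fault, evict N, frames [B, J, P]
At position 8, page N is evicted.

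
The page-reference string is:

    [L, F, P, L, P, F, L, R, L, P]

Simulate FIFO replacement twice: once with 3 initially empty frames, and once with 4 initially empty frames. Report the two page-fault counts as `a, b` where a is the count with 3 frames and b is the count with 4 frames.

3 frames: F F F . . . . F F . → 5 faults.
4 frames: F F F . . . . F . . → 4 faults.
4 < 5: adding a frame reduced faults, as is typical.

5, 4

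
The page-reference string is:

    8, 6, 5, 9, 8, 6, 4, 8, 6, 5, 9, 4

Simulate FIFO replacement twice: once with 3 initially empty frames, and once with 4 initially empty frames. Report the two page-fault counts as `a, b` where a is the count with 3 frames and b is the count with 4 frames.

3 frames: F F F F F F F . . F F . → 9 faults.
4 frames: F F F F . . F F F F F F → 10 faults.
10 > 9: adding a frame increased faults — Belady's anomaly.

9, 10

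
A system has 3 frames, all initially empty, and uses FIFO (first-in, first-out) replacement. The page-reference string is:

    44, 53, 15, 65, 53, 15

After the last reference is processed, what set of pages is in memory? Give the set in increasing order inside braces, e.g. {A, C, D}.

{15, 53, 65}

44: miss, frames {44}
53: miss, frames {44,53}
15: miss, frames {44,53,15}
65: miss, evict 44, frames {53,15,65}
53: hit
15: hit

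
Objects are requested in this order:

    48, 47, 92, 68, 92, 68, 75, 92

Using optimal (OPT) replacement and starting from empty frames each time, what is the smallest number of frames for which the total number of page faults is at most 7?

2

f=1: 8 faults
f=2: 5 faults
f=3: 5 faults
f=4: 5 faults
f=5: 5 faults
Smallest f with faults ≤ 7 is 2.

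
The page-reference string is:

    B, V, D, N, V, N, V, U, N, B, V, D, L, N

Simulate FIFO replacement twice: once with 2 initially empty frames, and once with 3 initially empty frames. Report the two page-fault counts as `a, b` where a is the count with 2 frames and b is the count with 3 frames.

2 frames: F F F F F . . F F F F F F F → 12 faults.
3 frames: F F F F . . . F . F F F F F → 10 faults.
10 < 12: adding a frame reduced faults, as is typical.

12, 10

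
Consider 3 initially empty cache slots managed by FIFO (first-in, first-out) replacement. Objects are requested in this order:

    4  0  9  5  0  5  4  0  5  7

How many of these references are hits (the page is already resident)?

3

4: miss, frames (4)
0: miss, frames (4 0)
9: miss, frames (4 0 9)
5: miss, evict 4, frames (0 9 5)
0: hit
5: hit
4: miss, evict 0, frames (9 5 4)
0: miss, evict 9, frames (5 4 0)
5: hit
7: miss, evict 5, frames (4 0 7)
Hits: 3.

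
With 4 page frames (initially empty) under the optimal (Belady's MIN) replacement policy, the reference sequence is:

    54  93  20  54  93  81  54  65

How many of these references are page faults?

5

54 -> fault, frames [54]
93 -> fault, frames [54, 93]
20 -> fault, frames [54, 93, 20]
54 -> hit
93 -> hit
81 -> fault, frames [54, 93, 20, 81]
54 -> hit
65 -> fault, evict 81, frames [54, 93, 20, 65]
Page faults: 5.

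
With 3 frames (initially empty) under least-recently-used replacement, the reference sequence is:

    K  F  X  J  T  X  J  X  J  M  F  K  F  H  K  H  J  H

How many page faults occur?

10

K → fault, frames {K}
F → fault, frames {K,F}
X → fault, frames {K,F,X}
J → fault, evict K, frames {F,X,J}
T → fault, evict F, frames {X,J,T}
X → hit
J → hit
X → hit
J → hit
M → fault, evict T, frames {X,J,M}
F → fault, evict X, frames {J,M,F}
K → fault, evict J, frames {M,F,K}
F → hit
H → fault, evict M, frames {K,F,H}
K → hit
H → hit
J → fault, evict F, frames {K,H,J}
H → hit
Page faults: 10.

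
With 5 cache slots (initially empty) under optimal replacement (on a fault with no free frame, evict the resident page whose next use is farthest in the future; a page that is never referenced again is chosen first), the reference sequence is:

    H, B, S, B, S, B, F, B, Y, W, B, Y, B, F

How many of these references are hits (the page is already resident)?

H → fault, frames {H}
B → fault, frames {H,B}
S → fault, frames {H,B,S}
B → hit
S → hit
B → hit
F → fault, frames {H,B,S,F}
B → hit
Y → fault, frames {H,B,S,F,Y}
W → fault, evict S, frames {H,B,F,Y,W}
B → hit
Y → hit
B → hit
F → hit
Hits: 8.

8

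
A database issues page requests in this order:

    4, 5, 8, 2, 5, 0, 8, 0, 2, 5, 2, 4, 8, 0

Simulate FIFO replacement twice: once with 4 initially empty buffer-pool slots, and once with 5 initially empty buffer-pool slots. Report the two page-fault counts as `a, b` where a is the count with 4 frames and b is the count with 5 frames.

6, 5

4 frames: F F F F . F . . . . . F . . → 6 faults.
5 frames: F F F F . F . . . . . . . . → 5 faults.
5 < 6: adding a frame reduced faults, as is typical.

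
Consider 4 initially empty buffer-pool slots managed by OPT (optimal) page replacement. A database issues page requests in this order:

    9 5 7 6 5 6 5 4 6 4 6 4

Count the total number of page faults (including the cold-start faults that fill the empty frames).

5

9: fault, frames (9)
5: fault, frames (9 5)
7: fault, frames (9 5 7)
6: fault, frames (9 5 7 6)
5: hit
6: hit
5: hit
4: fault, evict 7, frames (9 5 6 4)
6: hit
4: hit
6: hit
4: hit
Page faults: 5.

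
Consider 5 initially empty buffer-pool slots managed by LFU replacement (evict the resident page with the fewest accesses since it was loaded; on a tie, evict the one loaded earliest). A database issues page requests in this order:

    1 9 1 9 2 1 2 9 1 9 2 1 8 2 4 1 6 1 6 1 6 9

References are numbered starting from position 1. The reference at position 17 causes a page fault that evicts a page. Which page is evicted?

8

pos 1: 1: miss, frames (1)
pos 2: 9: miss, frames (1 9)
pos 3: 1: hit
pos 4: 9: hit
pos 5: 2: miss, frames (1 9 2)
pos 6: 1: hit
pos 7: 2: hit
pos 8: 9: hit
pos 9: 1: hit
pos 10: 9: hit
pos 11: 2: hit
pos 12: 1: hit
pos 13: 8: miss, frames (1 9 2 8)
pos 14: 2: hit
pos 15: 4: miss, frames (1 9 2 8 4)
pos 16: 1: hit
pos 17: 6: miss, evict 8, frames (1 9 2 4 6)
At position 17, page 8 is evicted.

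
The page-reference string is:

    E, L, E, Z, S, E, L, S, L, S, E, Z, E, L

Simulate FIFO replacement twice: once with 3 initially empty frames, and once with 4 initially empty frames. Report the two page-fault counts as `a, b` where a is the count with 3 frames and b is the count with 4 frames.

7, 4

3 frames: F F . F F F F . . . . F . . → 7 faults.
4 frames: F F . F F . . . . . . . . . → 4 faults.
4 < 7: adding a frame reduced faults, as is typical.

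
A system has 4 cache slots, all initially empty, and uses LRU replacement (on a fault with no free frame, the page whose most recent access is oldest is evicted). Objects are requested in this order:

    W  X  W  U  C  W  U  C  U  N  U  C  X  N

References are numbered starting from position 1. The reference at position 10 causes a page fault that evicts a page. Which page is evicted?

X

pos 1: W: miss, frames [W]
pos 2: X: miss, frames [W, X]
pos 3: W: hit
pos 4: U: miss, frames [X, W, U]
pos 5: C: miss, frames [X, W, U, C]
pos 6: W: hit
pos 7: U: hit
pos 8: C: hit
pos 9: U: hit
pos 10: N: miss, evict X, frames [W, C, U, N]
At position 10, page X is evicted.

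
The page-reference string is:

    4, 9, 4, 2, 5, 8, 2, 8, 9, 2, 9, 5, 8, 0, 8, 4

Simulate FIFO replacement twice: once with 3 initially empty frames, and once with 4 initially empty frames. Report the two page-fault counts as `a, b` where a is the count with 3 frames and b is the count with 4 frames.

3 frames: F F . F F F . . F F . F F F . F → 11 faults.
4 frames: F F . F F F . . . . . . . F . F → 7 faults.
7 < 11: adding a frame reduced faults, as is typical.

11, 7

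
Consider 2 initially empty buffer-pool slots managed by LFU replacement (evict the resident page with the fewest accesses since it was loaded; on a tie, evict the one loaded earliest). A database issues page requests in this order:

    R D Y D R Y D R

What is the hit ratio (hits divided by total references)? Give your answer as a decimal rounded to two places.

R → fault, frames [R]
D → fault, frames [R, D]
Y → fault, evict R, frames [D, Y]
D → hit
R → fault, evict Y, frames [D, R]
Y → fault, evict R, frames [D, Y]
D → hit
R → fault, evict Y, frames [D, R]
Hits: 2 of 8 references → 2/8 = 0.2500.

0.25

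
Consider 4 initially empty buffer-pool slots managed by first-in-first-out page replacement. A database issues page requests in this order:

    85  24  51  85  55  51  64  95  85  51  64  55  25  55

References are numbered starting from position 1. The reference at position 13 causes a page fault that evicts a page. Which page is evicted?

95

pos 1: 85: miss, frames [85]
pos 2: 24: miss, frames [85, 24]
pos 3: 51: miss, frames [85, 24, 51]
pos 4: 85: hit
pos 5: 55: miss, frames [85, 24, 51, 55]
pos 6: 51: hit
pos 7: 64: miss, evict 85, frames [24, 51, 55, 64]
pos 8: 95: miss, evict 24, frames [51, 55, 64, 95]
pos 9: 85: miss, evict 51, frames [55, 64, 95, 85]
pos 10: 51: miss, evict 55, frames [64, 95, 85, 51]
pos 11: 64: hit
pos 12: 55: miss, evict 64, frames [95, 85, 51, 55]
pos 13: 25: miss, evict 95, frames [85, 51, 55, 25]
At position 13, page 95 is evicted.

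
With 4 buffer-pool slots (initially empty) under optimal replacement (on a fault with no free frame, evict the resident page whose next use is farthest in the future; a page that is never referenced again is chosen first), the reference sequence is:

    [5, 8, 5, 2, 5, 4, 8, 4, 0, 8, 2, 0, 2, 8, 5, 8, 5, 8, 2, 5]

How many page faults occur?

5: miss, frames {5}
8: miss, frames {5,8}
5: hit
2: miss, frames {5,8,2}
5: hit
4: miss, frames {5,8,2,4}
8: hit
4: hit
0: miss, evict 4, frames {5,8,2,0}
8: hit
2: hit
0: hit
2: hit
8: hit
5: hit
8: hit
5: hit
8: hit
2: hit
5: hit
Page faults: 5.

5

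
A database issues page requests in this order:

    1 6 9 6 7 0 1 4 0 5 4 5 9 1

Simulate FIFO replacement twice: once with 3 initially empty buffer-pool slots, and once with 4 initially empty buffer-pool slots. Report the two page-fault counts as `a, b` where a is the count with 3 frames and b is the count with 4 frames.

3 frames: F F F . F F F F . F . . F F → 10 faults.
4 frames: F F F . F F F F . F . . F . → 9 faults.
9 < 10: adding a frame reduced faults, as is typical.

10, 9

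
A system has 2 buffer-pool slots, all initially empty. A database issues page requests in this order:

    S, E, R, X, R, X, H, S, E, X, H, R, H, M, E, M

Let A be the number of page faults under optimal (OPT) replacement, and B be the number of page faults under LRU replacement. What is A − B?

-1

Under OPT: F F F F . . F F F . F F . F F . → 11 faults.
Under LRU: F F F F . . F F F F F F . F F . → 12 faults.
A − B = 11 − 12 = -1.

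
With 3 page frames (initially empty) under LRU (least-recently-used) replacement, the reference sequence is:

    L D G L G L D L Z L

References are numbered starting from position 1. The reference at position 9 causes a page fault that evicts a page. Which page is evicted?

pos 1: L: fault, frames [L]
pos 2: D: fault, frames [L, D]
pos 3: G: fault, frames [L, D, G]
pos 4: L: hit
pos 5: G: hit
pos 6: L: hit
pos 7: D: hit
pos 8: L: hit
pos 9: Z: fault, evict G, frames [D, L, Z]
At position 9, page G is evicted.

G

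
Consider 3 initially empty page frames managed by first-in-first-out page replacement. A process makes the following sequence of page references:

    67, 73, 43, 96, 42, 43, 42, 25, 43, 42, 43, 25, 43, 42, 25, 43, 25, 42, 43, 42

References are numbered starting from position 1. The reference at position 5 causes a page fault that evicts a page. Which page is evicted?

73

pos 1: 67 -> fault, frames {67}
pos 2: 73 -> fault, frames {67,73}
pos 3: 43 -> fault, frames {67,73,43}
pos 4: 96 -> fault, evict 67, frames {73,43,96}
pos 5: 42 -> fault, evict 73, frames {43,96,42}
At position 5, page 73 is evicted.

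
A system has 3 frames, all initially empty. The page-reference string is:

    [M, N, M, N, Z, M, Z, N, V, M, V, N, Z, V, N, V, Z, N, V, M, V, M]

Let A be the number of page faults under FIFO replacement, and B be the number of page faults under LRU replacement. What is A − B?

2

Under FIFO: F F . . F . . . F F . F F F . . . . . F . . → 9 faults.
Under LRU: F F . . F . . . F F . . F . . . . . . F . . → 7 faults.
A − B = 9 − 7 = 2.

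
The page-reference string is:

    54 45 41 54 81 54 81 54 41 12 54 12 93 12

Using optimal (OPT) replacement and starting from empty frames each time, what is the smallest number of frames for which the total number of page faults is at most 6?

3

f=1: 14 faults
f=2: 7 faults
f=3: 6 faults
f=4: 6 faults
f=5: 6 faults
f=6: 6 faults
Smallest f with faults ≤ 6 is 3.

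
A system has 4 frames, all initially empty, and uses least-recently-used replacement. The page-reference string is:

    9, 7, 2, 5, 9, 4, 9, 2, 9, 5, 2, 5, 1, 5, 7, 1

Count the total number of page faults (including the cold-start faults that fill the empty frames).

9 → fault, frames [9]
7 → fault, frames [9, 7]
2 → fault, frames [9, 7, 2]
5 → fault, frames [9, 7, 2, 5]
9 → hit
4 → fault, evict 7, frames [2, 5, 9, 4]
9 → hit
2 → hit
9 → hit
5 → hit
2 → hit
5 → hit
1 → fault, evict 4, frames [9, 2, 5, 1]
5 → hit
7 → fault, evict 9, frames [2, 1, 5, 7]
1 → hit
Page faults: 7.

7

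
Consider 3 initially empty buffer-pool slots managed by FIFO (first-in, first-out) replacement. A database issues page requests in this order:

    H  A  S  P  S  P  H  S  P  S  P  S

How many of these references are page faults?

H: fault, frames {H}
A: fault, frames {H,A}
S: fault, frames {H,A,S}
P: fault, evict H, frames {A,S,P}
S: hit
P: hit
H: fault, evict A, frames {S,P,H}
S: hit
P: hit
S: hit
P: hit
S: hit
Page faults: 5.

5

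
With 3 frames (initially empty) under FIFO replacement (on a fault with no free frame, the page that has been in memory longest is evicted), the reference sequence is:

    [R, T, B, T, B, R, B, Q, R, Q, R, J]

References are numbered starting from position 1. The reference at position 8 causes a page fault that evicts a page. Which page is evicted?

R

pos 1: R -> fault, frames (R)
pos 2: T -> fault, frames (R T)
pos 3: B -> fault, frames (R T B)
pos 4: T -> hit
pos 5: B -> hit
pos 6: R -> hit
pos 7: B -> hit
pos 8: Q -> fault, evict R, frames (T B Q)
At position 8, page R is evicted.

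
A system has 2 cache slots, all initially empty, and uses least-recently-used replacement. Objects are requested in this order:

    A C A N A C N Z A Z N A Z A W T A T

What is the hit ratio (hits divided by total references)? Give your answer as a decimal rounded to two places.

A → fault, frames [A]
C → fault, frames [A, C]
A → hit
N → fault, evict C, frames [A, N]
A → hit
C → fault, evict N, frames [A, C]
N → fault, evict A, frames [C, N]
Z → fault, evict C, frames [N, Z]
A → fault, evict N, frames [Z, A]
Z → hit
N → fault, evict A, frames [Z, N]
A → fault, evict Z, frames [N, A]
Z → fault, evict N, frames [A, Z]
A → hit
W → fault, evict Z, frames [A, W]
T → fault, evict A, frames [W, T]
A → fault, evict W, frames [T, A]
T → hit
Hits: 5 of 18 references → 5/18 = 0.2778.

0.28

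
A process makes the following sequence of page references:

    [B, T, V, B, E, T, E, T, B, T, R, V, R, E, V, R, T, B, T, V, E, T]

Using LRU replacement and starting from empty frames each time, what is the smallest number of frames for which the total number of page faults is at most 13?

f=1: 22 faults
f=2: 17 faults
f=3: 12 faults
f=4: 9 faults
f=5: 5 faults
Smallest f with faults ≤ 13 is 3.

3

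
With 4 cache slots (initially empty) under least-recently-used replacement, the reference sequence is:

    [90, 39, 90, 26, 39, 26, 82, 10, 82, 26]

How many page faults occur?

90: miss, frames (90)
39: miss, frames (90 39)
90: hit
26: miss, frames (39 90 26)
39: hit
26: hit
82: miss, frames (90 39 26 82)
10: miss, evict 90, frames (39 26 82 10)
82: hit
26: hit
Page faults: 5.

5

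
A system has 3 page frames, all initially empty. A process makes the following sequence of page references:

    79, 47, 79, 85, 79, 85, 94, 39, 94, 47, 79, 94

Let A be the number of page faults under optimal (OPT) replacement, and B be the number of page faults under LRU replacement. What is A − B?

Under OPT: F F . F . . F F . . F . → 6 faults.
Under LRU: F F . F . . F F . F F . → 7 faults.
A − B = 6 − 7 = -1.

-1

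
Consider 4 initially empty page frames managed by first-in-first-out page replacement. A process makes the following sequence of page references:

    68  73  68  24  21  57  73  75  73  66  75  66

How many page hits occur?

68: miss, frames [68]
73: miss, frames [68, 73]
68: hit
24: miss, frames [68, 73, 24]
21: miss, frames [68, 73, 24, 21]
57: miss, evict 68, frames [73, 24, 21, 57]
73: hit
75: miss, evict 73, frames [24, 21, 57, 75]
73: miss, evict 24, frames [21, 57, 75, 73]
66: miss, evict 21, frames [57, 75, 73, 66]
75: hit
66: hit
Hits: 4.

4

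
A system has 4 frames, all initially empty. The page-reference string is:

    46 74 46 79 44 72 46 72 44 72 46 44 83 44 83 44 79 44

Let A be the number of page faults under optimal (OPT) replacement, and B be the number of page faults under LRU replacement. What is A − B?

-1

Under OPT: F F . F F F . . . . . . F . . . . . → 6 faults.
Under LRU: F F . F F F . . . . . . F . . . F . → 7 faults.
A − B = 6 − 7 = -1.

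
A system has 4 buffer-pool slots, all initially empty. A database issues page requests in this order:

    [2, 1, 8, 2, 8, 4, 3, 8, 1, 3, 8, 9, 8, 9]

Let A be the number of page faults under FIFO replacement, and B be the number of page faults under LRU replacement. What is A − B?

Under FIFO: F F F . . F F . . . . F . . → 6 faults.
Under LRU: F F F . . F F . F . . F . . → 7 faults.
A − B = 6 − 7 = -1.

-1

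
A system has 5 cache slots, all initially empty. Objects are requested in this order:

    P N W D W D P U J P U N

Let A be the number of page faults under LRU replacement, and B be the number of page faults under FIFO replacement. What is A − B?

Under LRU: F F F F . . . F F . . F → 7 faults.
Under FIFO: F F F F . . . F F F . F → 8 faults.
A − B = 7 − 8 = -1.

-1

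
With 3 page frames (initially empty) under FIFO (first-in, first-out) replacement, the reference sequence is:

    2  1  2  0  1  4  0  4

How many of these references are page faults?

4

2 -> miss, frames {2}
1 -> miss, frames {2,1}
2 -> hit
0 -> miss, frames {2,1,0}
1 -> hit
4 -> miss, evict 2, frames {1,0,4}
0 -> hit
4 -> hit
Page faults: 4.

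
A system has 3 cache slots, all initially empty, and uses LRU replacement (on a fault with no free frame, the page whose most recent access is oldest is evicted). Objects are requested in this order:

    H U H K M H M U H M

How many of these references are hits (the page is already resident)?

H -> miss, frames (H)
U -> miss, frames (H U)
H -> hit
K -> miss, frames (U H K)
M -> miss, evict U, frames (H K M)
H -> hit
M -> hit
U -> miss, evict K, frames (H M U)
H -> hit
M -> hit
Hits: 5.

5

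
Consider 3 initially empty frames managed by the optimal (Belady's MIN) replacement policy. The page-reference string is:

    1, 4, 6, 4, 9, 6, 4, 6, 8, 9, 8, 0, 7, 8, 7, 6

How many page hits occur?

1 -> miss, frames {1}
4 -> miss, frames {1,4}
6 -> miss, frames {1,4,6}
4 -> hit
9 -> miss, evict 1, frames {4,6,9}
6 -> hit
4 -> hit
6 -> hit
8 -> miss, evict 4, frames {6,9,8}
9 -> hit
8 -> hit
0 -> miss, evict 9, frames {6,8,0}
7 -> miss, evict 0, frames {6,8,7}
8 -> hit
7 -> hit
6 -> hit
Hits: 9.

9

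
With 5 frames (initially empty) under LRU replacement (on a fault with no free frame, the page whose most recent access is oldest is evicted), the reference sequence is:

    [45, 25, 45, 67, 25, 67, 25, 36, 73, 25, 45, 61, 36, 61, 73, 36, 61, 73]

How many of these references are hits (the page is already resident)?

45: miss, frames (45)
25: miss, frames (45 25)
45: hit
67: miss, frames (25 45 67)
25: hit
67: hit
25: hit
36: miss, frames (45 67 25 36)
73: miss, frames (45 67 25 36 73)
25: hit
45: hit
61: miss, evict 67, frames (36 73 25 45 61)
36: hit
61: hit
73: hit
36: hit
61: hit
73: hit
Hits: 12.

12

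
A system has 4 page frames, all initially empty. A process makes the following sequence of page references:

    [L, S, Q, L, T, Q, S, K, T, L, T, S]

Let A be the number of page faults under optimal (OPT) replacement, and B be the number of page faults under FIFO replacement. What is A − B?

-2

Under OPT: F F F . F . . F . . . . → 5 faults.
Under FIFO: F F F . F . . F . F . F → 7 faults.
A − B = 5 − 7 = -2.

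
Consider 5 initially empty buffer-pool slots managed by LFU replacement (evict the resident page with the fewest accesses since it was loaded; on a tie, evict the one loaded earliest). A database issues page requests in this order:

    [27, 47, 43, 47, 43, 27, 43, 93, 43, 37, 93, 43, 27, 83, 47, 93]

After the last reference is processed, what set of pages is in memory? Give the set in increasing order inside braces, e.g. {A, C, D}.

27 -> miss, frames {27}
47 -> miss, frames {27,47}
43 -> miss, frames {27,47,43}
47 -> hit
43 -> hit
27 -> hit
43 -> hit
93 -> miss, frames {27,47,43,93}
43 -> hit
37 -> miss, frames {27,47,43,93,37}
93 -> hit
43 -> hit
27 -> hit
83 -> miss, evict 37, frames {27,47,43,93,83}
47 -> hit
93 -> hit

{27, 43, 47, 83, 93}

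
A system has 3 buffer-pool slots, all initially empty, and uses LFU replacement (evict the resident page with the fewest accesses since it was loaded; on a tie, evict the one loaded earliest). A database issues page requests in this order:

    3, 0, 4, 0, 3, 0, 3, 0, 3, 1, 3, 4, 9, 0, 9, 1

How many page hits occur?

3: fault, frames (3)
0: fault, frames (3 0)
4: fault, frames (3 0 4)
0: hit
3: hit
0: hit
3: hit
0: hit
3: hit
1: fault, evict 4, frames (3 0 1)
3: hit
4: fault, evict 1, frames (3 0 4)
9: fault, evict 4, frames (3 0 9)
0: hit
9: hit
1: fault, evict 9, frames (3 0 1)
Hits: 9.

9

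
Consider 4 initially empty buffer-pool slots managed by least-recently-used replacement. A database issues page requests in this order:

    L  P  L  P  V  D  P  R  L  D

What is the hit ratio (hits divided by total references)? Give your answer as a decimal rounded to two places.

0.40

L: fault, frames [L]
P: fault, frames [L, P]
L: hit
P: hit
V: fault, frames [L, P, V]
D: fault, frames [L, P, V, D]
P: hit
R: fault, evict L, frames [V, D, P, R]
L: fault, evict V, frames [D, P, R, L]
D: hit
Hits: 4 of 10 references → 4/10 = 0.4000.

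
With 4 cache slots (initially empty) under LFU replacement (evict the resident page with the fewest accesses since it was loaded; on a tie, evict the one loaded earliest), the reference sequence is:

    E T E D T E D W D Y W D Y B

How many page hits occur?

E -> fault, frames {E}
T -> fault, frames {E,T}
E -> hit
D -> fault, frames {E,T,D}
T -> hit
E -> hit
D -> hit
W -> fault, frames {E,T,D,W}
D -> hit
Y -> fault, evict W, frames {E,T,D,Y}
W -> fault, evict Y, frames {E,T,D,W}
D -> hit
Y -> fault, evict W, frames {E,T,D,Y}
B -> fault, evict Y, frames {E,T,D,B}
Hits: 6.

6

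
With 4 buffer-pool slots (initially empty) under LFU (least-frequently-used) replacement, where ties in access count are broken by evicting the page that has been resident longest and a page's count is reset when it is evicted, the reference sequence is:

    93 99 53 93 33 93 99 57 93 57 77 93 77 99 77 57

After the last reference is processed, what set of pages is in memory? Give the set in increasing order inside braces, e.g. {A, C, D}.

{57, 77, 93, 99}

93: miss, frames (93)
99: miss, frames (93 99)
53: miss, frames (93 99 53)
93: hit
33: miss, frames (93 99 53 33)
93: hit
99: hit
57: miss, evict 53, frames (93 99 33 57)
93: hit
57: hit
77: miss, evict 33, frames (93 99 57 77)
93: hit
77: hit
99: hit
77: hit
57: hit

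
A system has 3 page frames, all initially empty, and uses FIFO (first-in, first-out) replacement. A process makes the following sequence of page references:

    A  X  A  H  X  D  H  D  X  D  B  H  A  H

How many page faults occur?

7

A -> fault, frames {A}
X -> fault, frames {A,X}
A -> hit
H -> fault, frames {A,X,H}
X -> hit
D -> fault, evict A, frames {X,H,D}
H -> hit
D -> hit
X -> hit
D -> hit
B -> fault, evict X, frames {H,D,B}
H -> hit
A -> fault, evict H, frames {D,B,A}
H -> fault, evict D, frames {B,A,H}
Page faults: 7.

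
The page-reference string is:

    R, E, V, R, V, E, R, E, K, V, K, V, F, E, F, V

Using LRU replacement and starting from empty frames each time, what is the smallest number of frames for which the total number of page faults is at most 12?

f=1: 16 faults
f=2: 11 faults
f=3: 7 faults
f=4: 5 faults
f=5: 5 faults
Smallest f with faults ≤ 12 is 2.

2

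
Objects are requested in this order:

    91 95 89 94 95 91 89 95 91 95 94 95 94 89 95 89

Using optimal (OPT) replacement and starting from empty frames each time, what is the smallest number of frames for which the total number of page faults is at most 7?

3

f=1: 16 faults
f=2: 9 faults
f=3: 6 faults
f=4: 4 faults
Smallest f with faults ≤ 7 is 3.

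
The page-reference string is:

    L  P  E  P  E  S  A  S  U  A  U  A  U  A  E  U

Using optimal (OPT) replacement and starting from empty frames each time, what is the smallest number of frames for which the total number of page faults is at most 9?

f=1: 16 faults
f=2: 7 faults
f=3: 6 faults
f=4: 6 faults
f=5: 6 faults
f=6: 6 faults
Smallest f with faults ≤ 9 is 2.

2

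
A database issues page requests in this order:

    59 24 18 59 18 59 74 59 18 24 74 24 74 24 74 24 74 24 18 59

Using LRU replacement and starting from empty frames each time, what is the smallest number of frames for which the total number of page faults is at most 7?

f=1: 20 faults
f=2: 10 faults
f=3: 7 faults
f=4: 4 faults
Smallest f with faults ≤ 7 is 3.

3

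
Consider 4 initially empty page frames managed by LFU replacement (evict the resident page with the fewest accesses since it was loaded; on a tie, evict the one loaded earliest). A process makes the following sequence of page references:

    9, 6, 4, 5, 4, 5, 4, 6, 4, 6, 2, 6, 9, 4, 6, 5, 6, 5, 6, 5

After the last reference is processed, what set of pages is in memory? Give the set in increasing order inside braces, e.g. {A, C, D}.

{4, 5, 6, 9}

9 → miss, frames (9)
6 → miss, frames (9 6)
4 → miss, frames (9 6 4)
5 → miss, frames (9 6 4 5)
4 → hit
5 → hit
4 → hit
6 → hit
4 → hit
6 → hit
2 → miss, evict 9, frames (6 4 5 2)
6 → hit
9 → miss, evict 2, frames (6 4 5 9)
4 → hit
6 → hit
5 → hit
6 → hit
5 → hit
6 → hit
5 → hit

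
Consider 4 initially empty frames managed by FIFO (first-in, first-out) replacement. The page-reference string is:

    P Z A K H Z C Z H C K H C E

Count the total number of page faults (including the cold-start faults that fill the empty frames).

P: fault, frames (P)
Z: fault, frames (P Z)
A: fault, frames (P Z A)
K: fault, frames (P Z A K)
H: fault, evict P, frames (Z A K H)
Z: hit
C: fault, evict Z, frames (A K H C)
Z: fault, evict A, frames (K H C Z)
H: hit
C: hit
K: hit
H: hit
C: hit
E: fault, evict K, frames (H C Z E)
Page faults: 8.

8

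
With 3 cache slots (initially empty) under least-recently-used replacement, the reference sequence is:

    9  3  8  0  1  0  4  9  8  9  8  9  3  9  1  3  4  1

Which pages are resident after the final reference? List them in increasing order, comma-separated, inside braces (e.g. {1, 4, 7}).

{1, 3, 4}

9 -> fault, frames (9)
3 -> fault, frames (9 3)
8 -> fault, frames (9 3 8)
0 -> fault, evict 9, frames (3 8 0)
1 -> fault, evict 3, frames (8 0 1)
0 -> hit
4 -> fault, evict 8, frames (1 0 4)
9 -> fault, evict 1, frames (0 4 9)
8 -> fault, evict 0, frames (4 9 8)
9 -> hit
8 -> hit
9 -> hit
3 -> fault, evict 4, frames (8 9 3)
9 -> hit
1 -> fault, evict 8, frames (3 9 1)
3 -> hit
4 -> fault, evict 9, frames (1 3 4)
1 -> hit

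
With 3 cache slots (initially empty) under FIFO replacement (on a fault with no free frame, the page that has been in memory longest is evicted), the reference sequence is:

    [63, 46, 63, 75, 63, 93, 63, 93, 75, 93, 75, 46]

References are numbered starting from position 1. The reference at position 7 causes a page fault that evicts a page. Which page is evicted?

46

pos 1: 63: miss, frames (63)
pos 2: 46: miss, frames (63 46)
pos 3: 63: hit
pos 4: 75: miss, frames (63 46 75)
pos 5: 63: hit
pos 6: 93: miss, evict 63, frames (46 75 93)
pos 7: 63: miss, evict 46, frames (75 93 63)
At position 7, page 46 is evicted.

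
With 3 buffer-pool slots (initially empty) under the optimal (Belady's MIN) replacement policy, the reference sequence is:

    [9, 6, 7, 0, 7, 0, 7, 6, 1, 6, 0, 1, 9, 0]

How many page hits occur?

8

9 → fault, frames {9}
6 → fault, frames {9,6}
7 → fault, frames {9,6,7}
0 → fault, evict 9, frames {6,7,0}
7 → hit
0 → hit
7 → hit
6 → hit
1 → fault, evict 7, frames {6,0,1}
6 → hit
0 → hit
1 → hit
9 → fault, evict 1, frames {6,0,9}
0 → hit
Hits: 8.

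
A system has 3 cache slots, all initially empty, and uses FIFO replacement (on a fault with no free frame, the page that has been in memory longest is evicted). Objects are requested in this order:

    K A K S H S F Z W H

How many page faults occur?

8

K: miss, frames [K]
A: miss, frames [K, A]
K: hit
S: miss, frames [K, A, S]
H: miss, evict K, frames [A, S, H]
S: hit
F: miss, evict A, frames [S, H, F]
Z: miss, evict S, frames [H, F, Z]
W: miss, evict H, frames [F, Z, W]
H: miss, evict F, frames [Z, W, H]
Page faults: 8.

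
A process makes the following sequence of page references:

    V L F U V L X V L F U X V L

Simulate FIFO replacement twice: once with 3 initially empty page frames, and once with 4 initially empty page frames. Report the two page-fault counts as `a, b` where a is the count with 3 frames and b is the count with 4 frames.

11, 12

3 frames: F F F F F F F . . F F . F F → 11 faults.
4 frames: F F F F . . F F F F F F F F → 12 faults.
12 > 11: adding a frame increased faults — Belady's anomaly.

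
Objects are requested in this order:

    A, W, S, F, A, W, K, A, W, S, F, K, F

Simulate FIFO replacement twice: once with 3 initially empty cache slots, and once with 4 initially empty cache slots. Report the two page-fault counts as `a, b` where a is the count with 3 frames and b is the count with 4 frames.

3 frames: F F F F F F F . . F F . . → 9 faults.
4 frames: F F F F . . F F F F F F . → 10 faults.
10 > 9: adding a frame increased faults — Belady's anomaly.

9, 10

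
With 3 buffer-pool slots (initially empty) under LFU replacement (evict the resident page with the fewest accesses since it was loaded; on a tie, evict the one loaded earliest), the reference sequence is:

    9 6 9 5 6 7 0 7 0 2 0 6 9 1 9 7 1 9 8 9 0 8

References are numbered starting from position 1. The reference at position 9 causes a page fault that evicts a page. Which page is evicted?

pos 1: 9 -> miss, frames {9}
pos 2: 6 -> miss, frames {9,6}
pos 3: 9 -> hit
pos 4: 5 -> miss, frames {9,6,5}
pos 5: 6 -> hit
pos 6: 7 -> miss, evict 5, frames {9,6,7}
pos 7: 0 -> miss, evict 7, frames {9,6,0}
pos 8: 7 -> miss, evict 0, frames {9,6,7}
pos 9: 0 -> miss, evict 7, frames {9,6,0}
At position 9, page 7 is evicted.

7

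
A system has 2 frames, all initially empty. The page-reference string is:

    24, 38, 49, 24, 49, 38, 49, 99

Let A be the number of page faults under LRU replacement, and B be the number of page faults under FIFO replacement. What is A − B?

-1

Under LRU: F F F F . F . F → 6 faults.
Under FIFO: F F F F . F F F → 7 faults.
A − B = 6 − 7 = -1.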